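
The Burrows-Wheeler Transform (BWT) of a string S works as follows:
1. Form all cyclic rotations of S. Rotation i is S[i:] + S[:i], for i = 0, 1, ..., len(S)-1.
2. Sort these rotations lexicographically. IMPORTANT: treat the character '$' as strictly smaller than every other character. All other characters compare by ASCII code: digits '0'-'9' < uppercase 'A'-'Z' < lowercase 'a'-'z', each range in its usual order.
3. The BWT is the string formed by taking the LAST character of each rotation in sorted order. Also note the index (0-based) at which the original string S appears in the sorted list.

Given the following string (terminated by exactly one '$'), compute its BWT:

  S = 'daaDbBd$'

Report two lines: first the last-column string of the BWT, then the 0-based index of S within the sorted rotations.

All 8 rotations (rotation i = S[i:]+S[:i]):
  rot[0] = daaDbBd$
  rot[1] = aaDbBd$d
  rot[2] = aDbBd$da
  rot[3] = DbBd$daa
  rot[4] = bBd$daaD
  rot[5] = Bd$daaDb
  rot[6] = d$daaDbB
  rot[7] = $daaDbBd
Sorted (with $ < everything):
  sorted[0] = $daaDbBd  (last char: 'd')
  sorted[1] = Bd$daaDb  (last char: 'b')
  sorted[2] = DbBd$daa  (last char: 'a')
  sorted[3] = aDbBd$da  (last char: 'a')
  sorted[4] = aaDbBd$d  (last char: 'd')
  sorted[5] = bBd$daaD  (last char: 'D')
  sorted[6] = d$daaDbB  (last char: 'B')
  sorted[7] = daaDbBd$  (last char: '$')
Last column: dbaadDB$
Original string S is at sorted index 7

Answer: dbaadDB$
7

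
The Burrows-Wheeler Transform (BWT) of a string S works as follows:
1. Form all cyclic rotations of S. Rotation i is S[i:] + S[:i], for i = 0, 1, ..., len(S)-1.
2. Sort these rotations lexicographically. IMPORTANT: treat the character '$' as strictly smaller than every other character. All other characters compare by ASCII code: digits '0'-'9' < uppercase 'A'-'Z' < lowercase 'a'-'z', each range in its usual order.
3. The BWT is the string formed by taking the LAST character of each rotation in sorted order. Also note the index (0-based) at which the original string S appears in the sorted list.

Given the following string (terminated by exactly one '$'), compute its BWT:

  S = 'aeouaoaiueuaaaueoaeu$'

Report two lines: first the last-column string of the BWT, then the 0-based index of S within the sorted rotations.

All 21 rotations (rotation i = S[i:]+S[:i]):
  rot[0] = aeouaoaiueuaaaueoaeu$
  rot[1] = eouaoaiueuaaaueoaeu$a
  rot[2] = ouaoaiueuaaaueoaeu$ae
  rot[3] = uaoaiueuaaaueoaeu$aeo
  rot[4] = aoaiueuaaaueoaeu$aeou
  rot[5] = oaiueuaaaueoaeu$aeoua
  rot[6] = aiueuaaaueoaeu$aeouao
  rot[7] = iueuaaaueoaeu$aeouaoa
  rot[8] = ueuaaaueoaeu$aeouaoai
  rot[9] = euaaaueoaeu$aeouaoaiu
  rot[10] = uaaaueoaeu$aeouaoaiue
  rot[11] = aaaueoaeu$aeouaoaiueu
  rot[12] = aaueoaeu$aeouaoaiueua
  rot[13] = aueoaeu$aeouaoaiueuaa
  rot[14] = ueoaeu$aeouaoaiueuaaa
  rot[15] = eoaeu$aeouaoaiueuaaau
  rot[16] = oaeu$aeouaoaiueuaaaue
  rot[17] = aeu$aeouaoaiueuaaaueo
  rot[18] = eu$aeouaoaiueuaaaueoa
  rot[19] = u$aeouaoaiueuaaaueoae
  rot[20] = $aeouaoaiueuaaaueoaeu
Sorted (with $ < everything):
  sorted[0] = $aeouaoaiueuaaaueoaeu  (last char: 'u')
  sorted[1] = aaaueoaeu$aeouaoaiueu  (last char: 'u')
  sorted[2] = aaueoaeu$aeouaoaiueua  (last char: 'a')
  sorted[3] = aeouaoaiueuaaaueoaeu$  (last char: '$')
  sorted[4] = aeu$aeouaoaiueuaaaueo  (last char: 'o')
  sorted[5] = aiueuaaaueoaeu$aeouao  (last char: 'o')
  sorted[6] = aoaiueuaaaueoaeu$aeou  (last char: 'u')
  sorted[7] = aueoaeu$aeouaoaiueuaa  (last char: 'a')
  sorted[8] = eoaeu$aeouaoaiueuaaau  (last char: 'u')
  sorted[9] = eouaoaiueuaaaueoaeu$a  (last char: 'a')
  sorted[10] = eu$aeouaoaiueuaaaueoa  (last char: 'a')
  sorted[11] = euaaaueoaeu$aeouaoaiu  (last char: 'u')
  sorted[12] = iueuaaaueoaeu$aeouaoa  (last char: 'a')
  sorted[13] = oaeu$aeouaoaiueuaaaue  (last char: 'e')
  sorted[14] = oaiueuaaaueoaeu$aeoua  (last char: 'a')
  sorted[15] = ouaoaiueuaaaueoaeu$ae  (last char: 'e')
  sorted[16] = u$aeouaoaiueuaaaueoae  (last char: 'e')
  sorted[17] = uaaaueoaeu$aeouaoaiue  (last char: 'e')
  sorted[18] = uaoaiueuaaaueoaeu$aeo  (last char: 'o')
  sorted[19] = ueoaeu$aeouaoaiueuaaa  (last char: 'a')
  sorted[20] = ueuaaaueoaeu$aeouaoai  (last char: 'i')
Last column: uua$oouauaauaeaeeeoai
Original string S is at sorted index 3

Answer: uua$oouauaauaeaeeeoai
3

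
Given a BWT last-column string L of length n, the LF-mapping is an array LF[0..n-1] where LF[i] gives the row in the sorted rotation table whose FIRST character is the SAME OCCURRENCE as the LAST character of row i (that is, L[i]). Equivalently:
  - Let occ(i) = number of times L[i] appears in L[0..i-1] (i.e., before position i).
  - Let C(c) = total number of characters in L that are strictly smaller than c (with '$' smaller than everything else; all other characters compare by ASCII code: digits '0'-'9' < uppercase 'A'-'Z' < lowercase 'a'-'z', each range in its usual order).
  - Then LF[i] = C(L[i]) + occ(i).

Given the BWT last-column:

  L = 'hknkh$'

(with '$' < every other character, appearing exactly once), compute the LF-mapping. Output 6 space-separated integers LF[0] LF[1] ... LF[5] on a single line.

Answer: 1 3 5 4 2 0

Derivation:
Char counts: '$':1, 'h':2, 'k':2, 'n':1
C (first-col start): C('$')=0, C('h')=1, C('k')=3, C('n')=5
L[0]='h': occ=0, LF[0]=C('h')+0=1+0=1
L[1]='k': occ=0, LF[1]=C('k')+0=3+0=3
L[2]='n': occ=0, LF[2]=C('n')+0=5+0=5
L[3]='k': occ=1, LF[3]=C('k')+1=3+1=4
L[4]='h': occ=1, LF[4]=C('h')+1=1+1=2
L[5]='$': occ=0, LF[5]=C('$')+0=0+0=0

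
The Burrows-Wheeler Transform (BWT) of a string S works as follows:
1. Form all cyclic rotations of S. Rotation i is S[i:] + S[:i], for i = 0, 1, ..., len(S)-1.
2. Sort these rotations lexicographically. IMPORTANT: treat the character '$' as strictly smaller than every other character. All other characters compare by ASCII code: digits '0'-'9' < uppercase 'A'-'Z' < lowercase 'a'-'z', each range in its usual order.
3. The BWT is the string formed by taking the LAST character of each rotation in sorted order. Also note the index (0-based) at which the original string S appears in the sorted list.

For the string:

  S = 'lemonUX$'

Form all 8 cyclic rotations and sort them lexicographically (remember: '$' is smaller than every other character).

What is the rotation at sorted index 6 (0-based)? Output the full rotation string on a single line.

All 8 rotations (rotation i = S[i:]+S[:i]):
  rot[0] = lemonUX$
  rot[1] = emonUX$l
  rot[2] = monUX$le
  rot[3] = onUX$lem
  rot[4] = nUX$lemo
  rot[5] = UX$lemon
  rot[6] = X$lemonU
  rot[7] = $lemonUX
Sorted (with $ < everything):
  sorted[0] = $lemonUX
  sorted[1] = UX$lemon
  sorted[2] = X$lemonU
  sorted[3] = emonUX$l
  sorted[4] = lemonUX$
  sorted[5] = monUX$le
  sorted[6] = nUX$lemo
  sorted[7] = onUX$lem
sorted[6] = nUX$lemo

Answer: nUX$lemo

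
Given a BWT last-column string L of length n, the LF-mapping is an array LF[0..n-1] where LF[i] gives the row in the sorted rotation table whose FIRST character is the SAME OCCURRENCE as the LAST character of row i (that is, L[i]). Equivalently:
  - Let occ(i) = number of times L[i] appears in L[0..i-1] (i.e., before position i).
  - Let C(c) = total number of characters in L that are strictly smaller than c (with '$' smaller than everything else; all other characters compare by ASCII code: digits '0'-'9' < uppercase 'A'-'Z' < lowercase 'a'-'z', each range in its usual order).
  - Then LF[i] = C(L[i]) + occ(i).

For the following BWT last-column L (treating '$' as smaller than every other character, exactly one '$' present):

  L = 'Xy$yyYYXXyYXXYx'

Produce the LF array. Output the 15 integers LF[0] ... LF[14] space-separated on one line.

Answer: 1 11 0 12 13 6 7 2 3 14 8 4 5 9 10

Derivation:
Char counts: '$':1, 'X':5, 'Y':4, 'x':1, 'y':4
C (first-col start): C('$')=0, C('X')=1, C('Y')=6, C('x')=10, C('y')=11
L[0]='X': occ=0, LF[0]=C('X')+0=1+0=1
L[1]='y': occ=0, LF[1]=C('y')+0=11+0=11
L[2]='$': occ=0, LF[2]=C('$')+0=0+0=0
L[3]='y': occ=1, LF[3]=C('y')+1=11+1=12
L[4]='y': occ=2, LF[4]=C('y')+2=11+2=13
L[5]='Y': occ=0, LF[5]=C('Y')+0=6+0=6
L[6]='Y': occ=1, LF[6]=C('Y')+1=6+1=7
L[7]='X': occ=1, LF[7]=C('X')+1=1+1=2
L[8]='X': occ=2, LF[8]=C('X')+2=1+2=3
L[9]='y': occ=3, LF[9]=C('y')+3=11+3=14
L[10]='Y': occ=2, LF[10]=C('Y')+2=6+2=8
L[11]='X': occ=3, LF[11]=C('X')+3=1+3=4
L[12]='X': occ=4, LF[12]=C('X')+4=1+4=5
L[13]='Y': occ=3, LF[13]=C('Y')+3=6+3=9
L[14]='x': occ=0, LF[14]=C('x')+0=10+0=10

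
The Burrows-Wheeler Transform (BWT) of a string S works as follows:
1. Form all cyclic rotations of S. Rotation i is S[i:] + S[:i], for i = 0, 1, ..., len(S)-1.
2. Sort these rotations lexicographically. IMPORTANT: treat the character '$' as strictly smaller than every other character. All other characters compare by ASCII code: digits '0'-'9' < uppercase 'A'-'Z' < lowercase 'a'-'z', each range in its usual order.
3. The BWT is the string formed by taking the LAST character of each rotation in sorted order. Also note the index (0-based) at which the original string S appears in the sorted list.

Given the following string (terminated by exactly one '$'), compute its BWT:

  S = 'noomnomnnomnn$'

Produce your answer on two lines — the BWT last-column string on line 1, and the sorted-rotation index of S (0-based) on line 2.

Answer: nooonmmnm$nnon
9

Derivation:
All 14 rotations (rotation i = S[i:]+S[:i]):
  rot[0] = noomnomnnomnn$
  rot[1] = oomnomnnomnn$n
  rot[2] = omnomnnomnn$no
  rot[3] = mnomnnomnn$noo
  rot[4] = nomnnomnn$noom
  rot[5] = omnnomnn$noomn
  rot[6] = mnnomnn$noomno
  rot[7] = nnomnn$noomnom
  rot[8] = nomnn$noomnomn
  rot[9] = omnn$noomnomnn
  rot[10] = mnn$noomnomnno
  rot[11] = nn$noomnomnnom
  rot[12] = n$noomnomnnomn
  rot[13] = $noomnomnnomnn
Sorted (with $ < everything):
  sorted[0] = $noomnomnnomnn  (last char: 'n')
  sorted[1] = mnn$noomnomnno  (last char: 'o')
  sorted[2] = mnnomnn$noomno  (last char: 'o')
  sorted[3] = mnomnnomnn$noo  (last char: 'o')
  sorted[4] = n$noomnomnnomn  (last char: 'n')
  sorted[5] = nn$noomnomnnom  (last char: 'm')
  sorted[6] = nnomnn$noomnom  (last char: 'm')
  sorted[7] = nomnn$noomnomn  (last char: 'n')
  sorted[8] = nomnnomnn$noom  (last char: 'm')
  sorted[9] = noomnomnnomnn$  (last char: '$')
  sorted[10] = omnn$noomnomnn  (last char: 'n')
  sorted[11] = omnnomnn$noomn  (last char: 'n')
  sorted[12] = omnomnnomnn$no  (last char: 'o')
  sorted[13] = oomnomnnomnn$n  (last char: 'n')
Last column: nooonmmnm$nnon
Original string S is at sorted index 9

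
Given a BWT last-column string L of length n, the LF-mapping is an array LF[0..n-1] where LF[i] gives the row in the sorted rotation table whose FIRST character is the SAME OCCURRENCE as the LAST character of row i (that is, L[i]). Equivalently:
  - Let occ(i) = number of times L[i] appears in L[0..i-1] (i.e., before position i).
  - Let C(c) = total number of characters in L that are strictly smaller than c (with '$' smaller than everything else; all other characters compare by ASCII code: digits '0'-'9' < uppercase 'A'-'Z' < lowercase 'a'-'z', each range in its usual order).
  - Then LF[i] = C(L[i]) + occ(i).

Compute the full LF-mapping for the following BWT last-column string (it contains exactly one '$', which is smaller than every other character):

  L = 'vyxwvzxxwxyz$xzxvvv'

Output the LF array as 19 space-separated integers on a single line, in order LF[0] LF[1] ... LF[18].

Answer: 1 14 8 6 2 16 9 10 7 11 15 17 0 12 18 13 3 4 5

Derivation:
Char counts: '$':1, 'v':5, 'w':2, 'x':6, 'y':2, 'z':3
C (first-col start): C('$')=0, C('v')=1, C('w')=6, C('x')=8, C('y')=14, C('z')=16
L[0]='v': occ=0, LF[0]=C('v')+0=1+0=1
L[1]='y': occ=0, LF[1]=C('y')+0=14+0=14
L[2]='x': occ=0, LF[2]=C('x')+0=8+0=8
L[3]='w': occ=0, LF[3]=C('w')+0=6+0=6
L[4]='v': occ=1, LF[4]=C('v')+1=1+1=2
L[5]='z': occ=0, LF[5]=C('z')+0=16+0=16
L[6]='x': occ=1, LF[6]=C('x')+1=8+1=9
L[7]='x': occ=2, LF[7]=C('x')+2=8+2=10
L[8]='w': occ=1, LF[8]=C('w')+1=6+1=7
L[9]='x': occ=3, LF[9]=C('x')+3=8+3=11
L[10]='y': occ=1, LF[10]=C('y')+1=14+1=15
L[11]='z': occ=1, LF[11]=C('z')+1=16+1=17
L[12]='$': occ=0, LF[12]=C('$')+0=0+0=0
L[13]='x': occ=4, LF[13]=C('x')+4=8+4=12
L[14]='z': occ=2, LF[14]=C('z')+2=16+2=18
L[15]='x': occ=5, LF[15]=C('x')+5=8+5=13
L[16]='v': occ=2, LF[16]=C('v')+2=1+2=3
L[17]='v': occ=3, LF[17]=C('v')+3=1+3=4
L[18]='v': occ=4, LF[18]=C('v')+4=1+4=5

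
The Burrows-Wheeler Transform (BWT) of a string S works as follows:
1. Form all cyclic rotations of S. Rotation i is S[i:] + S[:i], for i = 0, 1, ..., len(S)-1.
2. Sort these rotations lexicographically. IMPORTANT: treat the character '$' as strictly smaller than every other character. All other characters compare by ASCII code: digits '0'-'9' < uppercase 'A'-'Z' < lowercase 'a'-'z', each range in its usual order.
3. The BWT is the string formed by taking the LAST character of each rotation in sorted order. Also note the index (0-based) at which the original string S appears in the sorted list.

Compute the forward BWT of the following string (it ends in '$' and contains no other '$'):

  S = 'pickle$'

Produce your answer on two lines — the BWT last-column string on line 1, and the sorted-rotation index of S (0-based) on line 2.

Answer: eilpck$
6

Derivation:
All 7 rotations (rotation i = S[i:]+S[:i]):
  rot[0] = pickle$
  rot[1] = ickle$p
  rot[2] = ckle$pi
  rot[3] = kle$pic
  rot[4] = le$pick
  rot[5] = e$pickl
  rot[6] = $pickle
Sorted (with $ < everything):
  sorted[0] = $pickle  (last char: 'e')
  sorted[1] = ckle$pi  (last char: 'i')
  sorted[2] = e$pickl  (last char: 'l')
  sorted[3] = ickle$p  (last char: 'p')
  sorted[4] = kle$pic  (last char: 'c')
  sorted[5] = le$pick  (last char: 'k')
  sorted[6] = pickle$  (last char: '$')
Last column: eilpck$
Original string S is at sorted index 6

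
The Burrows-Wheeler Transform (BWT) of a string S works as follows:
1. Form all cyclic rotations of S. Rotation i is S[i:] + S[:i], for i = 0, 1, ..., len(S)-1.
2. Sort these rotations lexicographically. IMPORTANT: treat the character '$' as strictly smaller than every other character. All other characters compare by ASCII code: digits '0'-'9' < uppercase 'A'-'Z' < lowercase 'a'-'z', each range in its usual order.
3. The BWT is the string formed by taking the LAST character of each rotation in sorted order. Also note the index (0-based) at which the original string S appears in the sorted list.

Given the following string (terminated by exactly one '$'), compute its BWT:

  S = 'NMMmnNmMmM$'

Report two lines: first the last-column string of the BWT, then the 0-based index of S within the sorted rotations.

All 11 rotations (rotation i = S[i:]+S[:i]):
  rot[0] = NMMmnNmMmM$
  rot[1] = MMmnNmMmM$N
  rot[2] = MmnNmMmM$NM
  rot[3] = mnNmMmM$NMM
  rot[4] = nNmMmM$NMMm
  rot[5] = NmMmM$NMMmn
  rot[6] = mMmM$NMMmnN
  rot[7] = MmM$NMMmnNm
  rot[8] = mM$NMMmnNmM
  rot[9] = M$NMMmnNmMm
  rot[10] = $NMMmnNmMmM
Sorted (with $ < everything):
  sorted[0] = $NMMmnNmMmM  (last char: 'M')
  sorted[1] = M$NMMmnNmMm  (last char: 'm')
  sorted[2] = MMmnNmMmM$N  (last char: 'N')
  sorted[3] = MmM$NMMmnNm  (last char: 'm')
  sorted[4] = MmnNmMmM$NM  (last char: 'M')
  sorted[5] = NMMmnNmMmM$  (last char: '$')
  sorted[6] = NmMmM$NMMmn  (last char: 'n')
  sorted[7] = mM$NMMmnNmM  (last char: 'M')
  sorted[8] = mMmM$NMMmnN  (last char: 'N')
  sorted[9] = mnNmMmM$NMM  (last char: 'M')
  sorted[10] = nNmMmM$NMMm  (last char: 'm')
Last column: MmNmM$nMNMm
Original string S is at sorted index 5

Answer: MmNmM$nMNMm
5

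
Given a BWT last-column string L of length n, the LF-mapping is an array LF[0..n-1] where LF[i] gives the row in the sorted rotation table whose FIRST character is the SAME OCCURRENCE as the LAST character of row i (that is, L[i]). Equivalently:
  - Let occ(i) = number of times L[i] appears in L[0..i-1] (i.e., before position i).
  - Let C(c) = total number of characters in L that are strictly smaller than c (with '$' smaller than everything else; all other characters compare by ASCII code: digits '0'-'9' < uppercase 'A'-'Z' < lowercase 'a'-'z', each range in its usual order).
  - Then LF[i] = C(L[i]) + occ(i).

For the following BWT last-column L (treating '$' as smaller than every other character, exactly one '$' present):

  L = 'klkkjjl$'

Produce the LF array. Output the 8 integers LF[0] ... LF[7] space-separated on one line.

Answer: 3 6 4 5 1 2 7 0

Derivation:
Char counts: '$':1, 'j':2, 'k':3, 'l':2
C (first-col start): C('$')=0, C('j')=1, C('k')=3, C('l')=6
L[0]='k': occ=0, LF[0]=C('k')+0=3+0=3
L[1]='l': occ=0, LF[1]=C('l')+0=6+0=6
L[2]='k': occ=1, LF[2]=C('k')+1=3+1=4
L[3]='k': occ=2, LF[3]=C('k')+2=3+2=5
L[4]='j': occ=0, LF[4]=C('j')+0=1+0=1
L[5]='j': occ=1, LF[5]=C('j')+1=1+1=2
L[6]='l': occ=1, LF[6]=C('l')+1=6+1=7
L[7]='$': occ=0, LF[7]=C('$')+0=0+0=0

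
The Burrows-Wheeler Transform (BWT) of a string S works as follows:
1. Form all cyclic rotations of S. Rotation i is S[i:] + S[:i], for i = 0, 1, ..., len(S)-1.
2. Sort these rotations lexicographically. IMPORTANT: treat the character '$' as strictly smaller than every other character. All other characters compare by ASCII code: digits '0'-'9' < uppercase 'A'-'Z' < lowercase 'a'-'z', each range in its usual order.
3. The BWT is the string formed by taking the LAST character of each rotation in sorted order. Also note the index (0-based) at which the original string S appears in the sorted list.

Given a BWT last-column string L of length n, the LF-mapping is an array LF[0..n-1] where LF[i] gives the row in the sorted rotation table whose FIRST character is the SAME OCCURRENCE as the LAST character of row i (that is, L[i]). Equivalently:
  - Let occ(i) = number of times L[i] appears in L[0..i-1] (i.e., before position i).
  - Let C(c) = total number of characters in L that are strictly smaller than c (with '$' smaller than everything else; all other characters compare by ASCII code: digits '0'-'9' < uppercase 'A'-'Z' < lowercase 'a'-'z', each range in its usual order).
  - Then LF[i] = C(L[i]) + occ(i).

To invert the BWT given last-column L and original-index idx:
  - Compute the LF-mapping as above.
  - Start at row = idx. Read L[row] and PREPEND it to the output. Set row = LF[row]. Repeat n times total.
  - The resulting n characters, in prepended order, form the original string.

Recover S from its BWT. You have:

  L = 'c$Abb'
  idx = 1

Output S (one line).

Answer: Abbc$

Derivation:
LF mapping: 4 0 1 2 3
Walk LF starting at row 1, prepending L[row]:
  step 1: row=1, L[1]='$', prepend. Next row=LF[1]=0
  step 2: row=0, L[0]='c', prepend. Next row=LF[0]=4
  step 3: row=4, L[4]='b', prepend. Next row=LF[4]=3
  step 4: row=3, L[3]='b', prepend. Next row=LF[3]=2
  step 5: row=2, L[2]='A', prepend. Next row=LF[2]=1
Reversed output: Abbc$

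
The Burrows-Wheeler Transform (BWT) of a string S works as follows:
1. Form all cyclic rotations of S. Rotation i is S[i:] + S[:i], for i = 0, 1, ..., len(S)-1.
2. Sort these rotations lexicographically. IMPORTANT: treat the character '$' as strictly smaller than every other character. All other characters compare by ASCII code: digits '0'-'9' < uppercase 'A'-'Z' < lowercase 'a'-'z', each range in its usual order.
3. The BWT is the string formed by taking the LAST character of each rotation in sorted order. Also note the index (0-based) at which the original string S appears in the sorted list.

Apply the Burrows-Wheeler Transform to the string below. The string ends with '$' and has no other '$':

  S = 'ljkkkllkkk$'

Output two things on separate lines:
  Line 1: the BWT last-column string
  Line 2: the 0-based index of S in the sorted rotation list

All 11 rotations (rotation i = S[i:]+S[:i]):
  rot[0] = ljkkkllkkk$
  rot[1] = jkkkllkkk$l
  rot[2] = kkkllkkk$lj
  rot[3] = kkllkkk$ljk
  rot[4] = kllkkk$ljkk
  rot[5] = llkkk$ljkkk
  rot[6] = lkkk$ljkkkl
  rot[7] = kkk$ljkkkll
  rot[8] = kk$ljkkkllk
  rot[9] = k$ljkkkllkk
  rot[10] = $ljkkkllkkk
Sorted (with $ < everything):
  sorted[0] = $ljkkkllkkk  (last char: 'k')
  sorted[1] = jkkkllkkk$l  (last char: 'l')
  sorted[2] = k$ljkkkllkk  (last char: 'k')
  sorted[3] = kk$ljkkkllk  (last char: 'k')
  sorted[4] = kkk$ljkkkll  (last char: 'l')
  sorted[5] = kkkllkkk$lj  (last char: 'j')
  sorted[6] = kkllkkk$ljk  (last char: 'k')
  sorted[7] = kllkkk$ljkk  (last char: 'k')
  sorted[8] = ljkkkllkkk$  (last char: '$')
  sorted[9] = lkkk$ljkkkl  (last char: 'l')
  sorted[10] = llkkk$ljkkk  (last char: 'k')
Last column: klkkljkk$lk
Original string S is at sorted index 8

Answer: klkkljkk$lk
8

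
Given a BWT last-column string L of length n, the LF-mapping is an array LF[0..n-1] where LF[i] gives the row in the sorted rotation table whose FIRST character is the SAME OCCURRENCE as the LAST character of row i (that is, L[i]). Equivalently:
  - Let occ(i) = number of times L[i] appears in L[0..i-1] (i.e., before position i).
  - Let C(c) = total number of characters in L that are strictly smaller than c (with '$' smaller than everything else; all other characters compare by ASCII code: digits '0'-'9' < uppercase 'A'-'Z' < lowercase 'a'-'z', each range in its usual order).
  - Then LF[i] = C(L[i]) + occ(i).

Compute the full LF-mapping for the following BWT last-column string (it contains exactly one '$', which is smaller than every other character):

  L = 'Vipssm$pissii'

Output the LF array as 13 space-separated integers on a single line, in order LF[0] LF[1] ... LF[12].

Char counts: '$':1, 'V':1, 'i':4, 'm':1, 'p':2, 's':4
C (first-col start): C('$')=0, C('V')=1, C('i')=2, C('m')=6, C('p')=7, C('s')=9
L[0]='V': occ=0, LF[0]=C('V')+0=1+0=1
L[1]='i': occ=0, LF[1]=C('i')+0=2+0=2
L[2]='p': occ=0, LF[2]=C('p')+0=7+0=7
L[3]='s': occ=0, LF[3]=C('s')+0=9+0=9
L[4]='s': occ=1, LF[4]=C('s')+1=9+1=10
L[5]='m': occ=0, LF[5]=C('m')+0=6+0=6
L[6]='$': occ=0, LF[6]=C('$')+0=0+0=0
L[7]='p': occ=1, LF[7]=C('p')+1=7+1=8
L[8]='i': occ=1, LF[8]=C('i')+1=2+1=3
L[9]='s': occ=2, LF[9]=C('s')+2=9+2=11
L[10]='s': occ=3, LF[10]=C('s')+3=9+3=12
L[11]='i': occ=2, LF[11]=C('i')+2=2+2=4
L[12]='i': occ=3, LF[12]=C('i')+3=2+3=5

Answer: 1 2 7 9 10 6 0 8 3 11 12 4 5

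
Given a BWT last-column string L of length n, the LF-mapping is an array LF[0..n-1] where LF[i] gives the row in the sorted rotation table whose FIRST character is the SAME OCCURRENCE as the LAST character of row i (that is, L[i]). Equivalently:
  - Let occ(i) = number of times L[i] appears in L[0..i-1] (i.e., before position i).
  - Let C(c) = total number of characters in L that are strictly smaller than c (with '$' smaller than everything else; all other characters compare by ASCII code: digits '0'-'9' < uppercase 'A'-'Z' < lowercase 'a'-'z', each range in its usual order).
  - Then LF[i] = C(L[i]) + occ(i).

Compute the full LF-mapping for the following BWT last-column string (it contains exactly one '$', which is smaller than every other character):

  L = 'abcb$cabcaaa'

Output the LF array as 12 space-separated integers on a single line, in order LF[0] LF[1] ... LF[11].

Answer: 1 6 9 7 0 10 2 8 11 3 4 5

Derivation:
Char counts: '$':1, 'a':5, 'b':3, 'c':3
C (first-col start): C('$')=0, C('a')=1, C('b')=6, C('c')=9
L[0]='a': occ=0, LF[0]=C('a')+0=1+0=1
L[1]='b': occ=0, LF[1]=C('b')+0=6+0=6
L[2]='c': occ=0, LF[2]=C('c')+0=9+0=9
L[3]='b': occ=1, LF[3]=C('b')+1=6+1=7
L[4]='$': occ=0, LF[4]=C('$')+0=0+0=0
L[5]='c': occ=1, LF[5]=C('c')+1=9+1=10
L[6]='a': occ=1, LF[6]=C('a')+1=1+1=2
L[7]='b': occ=2, LF[7]=C('b')+2=6+2=8
L[8]='c': occ=2, LF[8]=C('c')+2=9+2=11
L[9]='a': occ=2, LF[9]=C('a')+2=1+2=3
L[10]='a': occ=3, LF[10]=C('a')+3=1+3=4
L[11]='a': occ=4, LF[11]=C('a')+4=1+4=5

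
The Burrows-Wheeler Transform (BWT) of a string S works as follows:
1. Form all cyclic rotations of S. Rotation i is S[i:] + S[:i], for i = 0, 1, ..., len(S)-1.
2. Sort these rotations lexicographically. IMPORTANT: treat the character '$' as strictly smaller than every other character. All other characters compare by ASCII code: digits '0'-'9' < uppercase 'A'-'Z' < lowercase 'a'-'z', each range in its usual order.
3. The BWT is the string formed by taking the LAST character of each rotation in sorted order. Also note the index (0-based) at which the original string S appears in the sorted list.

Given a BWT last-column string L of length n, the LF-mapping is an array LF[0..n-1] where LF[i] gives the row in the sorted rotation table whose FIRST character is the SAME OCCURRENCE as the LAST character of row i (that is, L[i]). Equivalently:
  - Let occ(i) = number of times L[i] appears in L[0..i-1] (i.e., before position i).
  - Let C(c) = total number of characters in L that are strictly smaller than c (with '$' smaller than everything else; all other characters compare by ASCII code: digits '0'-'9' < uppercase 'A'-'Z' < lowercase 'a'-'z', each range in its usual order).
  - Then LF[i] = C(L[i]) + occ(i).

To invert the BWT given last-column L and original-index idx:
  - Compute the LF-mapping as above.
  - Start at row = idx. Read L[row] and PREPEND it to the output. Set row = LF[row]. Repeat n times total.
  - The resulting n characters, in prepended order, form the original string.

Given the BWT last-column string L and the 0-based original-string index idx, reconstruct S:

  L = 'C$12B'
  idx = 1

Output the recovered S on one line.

LF mapping: 4 0 1 2 3
Walk LF starting at row 1, prepending L[row]:
  step 1: row=1, L[1]='$', prepend. Next row=LF[1]=0
  step 2: row=0, L[0]='C', prepend. Next row=LF[0]=4
  step 3: row=4, L[4]='B', prepend. Next row=LF[4]=3
  step 4: row=3, L[3]='2', prepend. Next row=LF[3]=2
  step 5: row=2, L[2]='1', prepend. Next row=LF[2]=1
Reversed output: 12BC$

Answer: 12BC$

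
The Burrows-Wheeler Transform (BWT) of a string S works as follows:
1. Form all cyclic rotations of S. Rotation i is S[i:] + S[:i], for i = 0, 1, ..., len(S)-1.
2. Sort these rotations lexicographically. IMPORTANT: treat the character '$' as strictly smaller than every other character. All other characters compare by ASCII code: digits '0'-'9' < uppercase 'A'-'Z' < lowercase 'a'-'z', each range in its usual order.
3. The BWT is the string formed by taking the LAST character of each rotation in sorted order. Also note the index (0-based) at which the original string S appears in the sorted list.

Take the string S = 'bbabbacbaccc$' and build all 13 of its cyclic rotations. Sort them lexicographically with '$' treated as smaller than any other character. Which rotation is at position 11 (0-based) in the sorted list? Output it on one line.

All 13 rotations (rotation i = S[i:]+S[:i]):
  rot[0] = bbabbacbaccc$
  rot[1] = babbacbaccc$b
  rot[2] = abbacbaccc$bb
  rot[3] = bbacbaccc$bba
  rot[4] = bacbaccc$bbab
  rot[5] = acbaccc$bbabb
  rot[6] = cbaccc$bbabba
  rot[7] = baccc$bbabbac
  rot[8] = accc$bbabbacb
  rot[9] = ccc$bbabbacba
  rot[10] = cc$bbabbacbac
  rot[11] = c$bbabbacbacc
  rot[12] = $bbabbacbaccc
Sorted (with $ < everything):
  sorted[0] = $bbabbacbaccc
  sorted[1] = abbacbaccc$bb
  sorted[2] = acbaccc$bbabb
  sorted[3] = accc$bbabbacb
  sorted[4] = babbacbaccc$b
  sorted[5] = bacbaccc$bbab
  sorted[6] = baccc$bbabbac
  sorted[7] = bbabbacbaccc$
  sorted[8] = bbacbaccc$bba
  sorted[9] = c$bbabbacbacc
  sorted[10] = cbaccc$bbabba
  sorted[11] = cc$bbabbacbac
  sorted[12] = ccc$bbabbacba
sorted[11] = cc$bbabbacbac

Answer: cc$bbabbacbac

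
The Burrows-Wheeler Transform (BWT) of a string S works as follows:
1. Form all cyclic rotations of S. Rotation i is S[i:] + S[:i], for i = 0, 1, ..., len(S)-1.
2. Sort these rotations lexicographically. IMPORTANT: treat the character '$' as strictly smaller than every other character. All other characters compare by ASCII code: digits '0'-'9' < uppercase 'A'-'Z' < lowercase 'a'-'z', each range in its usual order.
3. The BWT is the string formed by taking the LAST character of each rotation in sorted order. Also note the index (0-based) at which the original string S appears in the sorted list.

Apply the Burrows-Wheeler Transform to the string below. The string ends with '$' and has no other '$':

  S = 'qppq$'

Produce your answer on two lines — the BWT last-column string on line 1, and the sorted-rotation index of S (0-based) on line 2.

Answer: qqpp$
4

Derivation:
All 5 rotations (rotation i = S[i:]+S[:i]):
  rot[0] = qppq$
  rot[1] = ppq$q
  rot[2] = pq$qp
  rot[3] = q$qpp
  rot[4] = $qppq
Sorted (with $ < everything):
  sorted[0] = $qppq  (last char: 'q')
  sorted[1] = ppq$q  (last char: 'q')
  sorted[2] = pq$qp  (last char: 'p')
  sorted[3] = q$qpp  (last char: 'p')
  sorted[4] = qppq$  (last char: '$')
Last column: qqpp$
Original string S is at sorted index 4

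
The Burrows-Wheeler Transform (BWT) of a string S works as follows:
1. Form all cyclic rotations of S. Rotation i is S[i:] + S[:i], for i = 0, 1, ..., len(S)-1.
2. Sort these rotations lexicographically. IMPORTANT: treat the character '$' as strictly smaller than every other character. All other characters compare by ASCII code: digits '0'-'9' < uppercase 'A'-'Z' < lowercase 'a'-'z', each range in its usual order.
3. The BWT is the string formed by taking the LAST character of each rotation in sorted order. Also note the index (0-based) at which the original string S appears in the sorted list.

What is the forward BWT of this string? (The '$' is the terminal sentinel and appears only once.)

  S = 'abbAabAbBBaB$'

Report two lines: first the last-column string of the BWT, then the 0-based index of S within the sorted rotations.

Answer: BbbabBBA$baAa
8

Derivation:
All 13 rotations (rotation i = S[i:]+S[:i]):
  rot[0] = abbAabAbBBaB$
  rot[1] = bbAabAbBBaB$a
  rot[2] = bAabAbBBaB$ab
  rot[3] = AabAbBBaB$abb
  rot[4] = abAbBBaB$abbA
  rot[5] = bAbBBaB$abbAa
  rot[6] = AbBBaB$abbAab
  rot[7] = bBBaB$abbAabA
  rot[8] = BBaB$abbAabAb
  rot[9] = BaB$abbAabAbB
  rot[10] = aB$abbAabAbBB
  rot[11] = B$abbAabAbBBa
  rot[12] = $abbAabAbBBaB
Sorted (with $ < everything):
  sorted[0] = $abbAabAbBBaB  (last char: 'B')
  sorted[1] = AabAbBBaB$abb  (last char: 'b')
  sorted[2] = AbBBaB$abbAab  (last char: 'b')
  sorted[3] = B$abbAabAbBBa  (last char: 'a')
  sorted[4] = BBaB$abbAabAb  (last char: 'b')
  sorted[5] = BaB$abbAabAbB  (last char: 'B')
  sorted[6] = aB$abbAabAbBB  (last char: 'B')
  sorted[7] = abAbBBaB$abbA  (last char: 'A')
  sorted[8] = abbAabAbBBaB$  (last char: '$')
  sorted[9] = bAabAbBBaB$ab  (last char: 'b')
  sorted[10] = bAbBBaB$abbAa  (last char: 'a')
  sorted[11] = bBBaB$abbAabA  (last char: 'A')
  sorted[12] = bbAabAbBBaB$a  (last char: 'a')
Last column: BbbabBBA$baAa
Original string S is at sorted index 8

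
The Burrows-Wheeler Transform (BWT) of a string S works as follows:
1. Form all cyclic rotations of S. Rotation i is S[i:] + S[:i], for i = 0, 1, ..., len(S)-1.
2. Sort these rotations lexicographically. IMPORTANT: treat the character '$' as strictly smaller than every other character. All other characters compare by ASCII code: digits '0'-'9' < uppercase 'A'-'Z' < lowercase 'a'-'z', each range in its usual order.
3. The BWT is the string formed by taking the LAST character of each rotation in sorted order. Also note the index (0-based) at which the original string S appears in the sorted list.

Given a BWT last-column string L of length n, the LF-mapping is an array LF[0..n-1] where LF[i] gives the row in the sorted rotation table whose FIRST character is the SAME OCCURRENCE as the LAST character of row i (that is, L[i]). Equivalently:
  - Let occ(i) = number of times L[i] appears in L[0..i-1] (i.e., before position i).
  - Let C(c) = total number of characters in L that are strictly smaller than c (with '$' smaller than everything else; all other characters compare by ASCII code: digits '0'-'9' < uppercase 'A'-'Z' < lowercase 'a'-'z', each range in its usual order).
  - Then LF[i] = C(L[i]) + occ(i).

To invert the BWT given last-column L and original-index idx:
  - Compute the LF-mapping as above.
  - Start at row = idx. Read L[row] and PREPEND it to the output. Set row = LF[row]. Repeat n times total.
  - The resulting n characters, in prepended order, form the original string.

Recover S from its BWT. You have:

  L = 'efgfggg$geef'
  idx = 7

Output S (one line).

LF mapping: 1 4 7 5 8 9 10 0 11 2 3 6
Walk LF starting at row 7, prepending L[row]:
  step 1: row=7, L[7]='$', prepend. Next row=LF[7]=0
  step 2: row=0, L[0]='e', prepend. Next row=LF[0]=1
  step 3: row=1, L[1]='f', prepend. Next row=LF[1]=4
  step 4: row=4, L[4]='g', prepend. Next row=LF[4]=8
  step 5: row=8, L[8]='g', prepend. Next row=LF[8]=11
  step 6: row=11, L[11]='f', prepend. Next row=LF[11]=6
  step 7: row=6, L[6]='g', prepend. Next row=LF[6]=10
  step 8: row=10, L[10]='e', prepend. Next row=LF[10]=3
  step 9: row=3, L[3]='f', prepend. Next row=LF[3]=5
  step 10: row=5, L[5]='g', prepend. Next row=LF[5]=9
  step 11: row=9, L[9]='e', prepend. Next row=LF[9]=2
  step 12: row=2, L[2]='g', prepend. Next row=LF[2]=7
Reversed output: gegfegfggfe$

Answer: gegfegfggfe$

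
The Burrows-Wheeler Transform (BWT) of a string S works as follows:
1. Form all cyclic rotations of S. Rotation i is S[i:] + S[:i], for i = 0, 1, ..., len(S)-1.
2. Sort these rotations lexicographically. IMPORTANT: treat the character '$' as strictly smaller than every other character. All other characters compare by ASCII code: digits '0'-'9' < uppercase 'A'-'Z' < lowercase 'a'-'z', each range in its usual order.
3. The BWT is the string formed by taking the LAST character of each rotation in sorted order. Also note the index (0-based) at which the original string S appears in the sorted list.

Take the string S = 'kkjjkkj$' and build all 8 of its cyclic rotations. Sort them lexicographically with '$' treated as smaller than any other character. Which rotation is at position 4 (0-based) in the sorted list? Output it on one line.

Answer: kj$kkjjk

Derivation:
All 8 rotations (rotation i = S[i:]+S[:i]):
  rot[0] = kkjjkkj$
  rot[1] = kjjkkj$k
  rot[2] = jjkkj$kk
  rot[3] = jkkj$kkj
  rot[4] = kkj$kkjj
  rot[5] = kj$kkjjk
  rot[6] = j$kkjjkk
  rot[7] = $kkjjkkj
Sorted (with $ < everything):
  sorted[0] = $kkjjkkj
  sorted[1] = j$kkjjkk
  sorted[2] = jjkkj$kk
  sorted[3] = jkkj$kkj
  sorted[4] = kj$kkjjk
  sorted[5] = kjjkkj$k
  sorted[6] = kkj$kkjj
  sorted[7] = kkjjkkj$
sorted[4] = kj$kkjjk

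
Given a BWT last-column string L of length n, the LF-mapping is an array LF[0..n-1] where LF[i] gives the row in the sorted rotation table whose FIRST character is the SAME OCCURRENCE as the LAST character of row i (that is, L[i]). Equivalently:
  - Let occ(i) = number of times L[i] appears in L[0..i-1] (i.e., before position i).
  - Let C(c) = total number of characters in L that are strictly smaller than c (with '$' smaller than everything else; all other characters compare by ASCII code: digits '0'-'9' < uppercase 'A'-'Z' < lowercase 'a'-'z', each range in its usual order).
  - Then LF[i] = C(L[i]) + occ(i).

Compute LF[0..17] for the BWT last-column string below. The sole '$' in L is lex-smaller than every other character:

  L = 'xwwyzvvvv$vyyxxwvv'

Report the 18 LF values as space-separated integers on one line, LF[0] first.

Char counts: '$':1, 'v':7, 'w':3, 'x':3, 'y':3, 'z':1
C (first-col start): C('$')=0, C('v')=1, C('w')=8, C('x')=11, C('y')=14, C('z')=17
L[0]='x': occ=0, LF[0]=C('x')+0=11+0=11
L[1]='w': occ=0, LF[1]=C('w')+0=8+0=8
L[2]='w': occ=1, LF[2]=C('w')+1=8+1=9
L[3]='y': occ=0, LF[3]=C('y')+0=14+0=14
L[4]='z': occ=0, LF[4]=C('z')+0=17+0=17
L[5]='v': occ=0, LF[5]=C('v')+0=1+0=1
L[6]='v': occ=1, LF[6]=C('v')+1=1+1=2
L[7]='v': occ=2, LF[7]=C('v')+2=1+2=3
L[8]='v': occ=3, LF[8]=C('v')+3=1+3=4
L[9]='$': occ=0, LF[9]=C('$')+0=0+0=0
L[10]='v': occ=4, LF[10]=C('v')+4=1+4=5
L[11]='y': occ=1, LF[11]=C('y')+1=14+1=15
L[12]='y': occ=2, LF[12]=C('y')+2=14+2=16
L[13]='x': occ=1, LF[13]=C('x')+1=11+1=12
L[14]='x': occ=2, LF[14]=C('x')+2=11+2=13
L[15]='w': occ=2, LF[15]=C('w')+2=8+2=10
L[16]='v': occ=5, LF[16]=C('v')+5=1+5=6
L[17]='v': occ=6, LF[17]=C('v')+6=1+6=7

Answer: 11 8 9 14 17 1 2 3 4 0 5 15 16 12 13 10 6 7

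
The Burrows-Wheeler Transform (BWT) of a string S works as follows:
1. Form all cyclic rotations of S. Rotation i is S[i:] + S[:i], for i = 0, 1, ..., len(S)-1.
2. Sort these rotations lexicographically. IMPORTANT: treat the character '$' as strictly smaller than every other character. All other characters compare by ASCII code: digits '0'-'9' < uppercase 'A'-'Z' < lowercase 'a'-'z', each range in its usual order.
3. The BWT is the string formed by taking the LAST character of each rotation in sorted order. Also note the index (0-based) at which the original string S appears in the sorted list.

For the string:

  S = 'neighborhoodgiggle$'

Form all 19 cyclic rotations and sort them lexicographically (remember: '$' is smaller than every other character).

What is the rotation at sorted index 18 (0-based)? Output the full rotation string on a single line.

Answer: rhoodgiggle$neighbo

Derivation:
All 19 rotations (rotation i = S[i:]+S[:i]):
  rot[0] = neighborhoodgiggle$
  rot[1] = eighborhoodgiggle$n
  rot[2] = ighborhoodgiggle$ne
  rot[3] = ghborhoodgiggle$nei
  rot[4] = hborhoodgiggle$neig
  rot[5] = borhoodgiggle$neigh
  rot[6] = orhoodgiggle$neighb
  rot[7] = rhoodgiggle$neighbo
  rot[8] = hoodgiggle$neighbor
  rot[9] = oodgiggle$neighborh
  rot[10] = odgiggle$neighborho
  rot[11] = dgiggle$neighborhoo
  rot[12] = giggle$neighborhood
  rot[13] = iggle$neighborhoodg
  rot[14] = ggle$neighborhoodgi
  rot[15] = gle$neighborhoodgig
  rot[16] = le$neighborhoodgigg
  rot[17] = e$neighborhoodgiggl
  rot[18] = $neighborhoodgiggle
Sorted (with $ < everything):
  sorted[0] = $neighborhoodgiggle
  sorted[1] = borhoodgiggle$neigh
  sorted[2] = dgiggle$neighborhoo
  sorted[3] = e$neighborhoodgiggl
  sorted[4] = eighborhoodgiggle$n
  sorted[5] = ggle$neighborhoodgi
  sorted[6] = ghborhoodgiggle$nei
  sorted[7] = giggle$neighborhood
  sorted[8] = gle$neighborhoodgig
  sorted[9] = hborhoodgiggle$neig
  sorted[10] = hoodgiggle$neighbor
  sorted[11] = iggle$neighborhoodg
  sorted[12] = ighborhoodgiggle$ne
  sorted[13] = le$neighborhoodgigg
  sorted[14] = neighborhoodgiggle$
  sorted[15] = odgiggle$neighborho
  sorted[16] = oodgiggle$neighborh
  sorted[17] = orhoodgiggle$neighb
  sorted[18] = rhoodgiggle$neighbo
sorted[18] = rhoodgiggle$neighbo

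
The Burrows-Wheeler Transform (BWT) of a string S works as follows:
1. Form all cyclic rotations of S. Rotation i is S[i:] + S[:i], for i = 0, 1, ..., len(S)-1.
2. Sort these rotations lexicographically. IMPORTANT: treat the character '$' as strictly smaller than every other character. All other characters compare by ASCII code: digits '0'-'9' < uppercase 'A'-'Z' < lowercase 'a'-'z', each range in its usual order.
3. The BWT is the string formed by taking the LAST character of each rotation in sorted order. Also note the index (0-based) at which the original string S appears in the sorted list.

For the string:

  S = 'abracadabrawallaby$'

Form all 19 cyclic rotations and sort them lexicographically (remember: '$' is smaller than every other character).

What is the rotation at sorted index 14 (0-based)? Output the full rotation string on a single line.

Answer: llaby$abracadabrawa

Derivation:
All 19 rotations (rotation i = S[i:]+S[:i]):
  rot[0] = abracadabrawallaby$
  rot[1] = bracadabrawallaby$a
  rot[2] = racadabrawallaby$ab
  rot[3] = acadabrawallaby$abr
  rot[4] = cadabrawallaby$abra
  rot[5] = adabrawallaby$abrac
  rot[6] = dabrawallaby$abraca
  rot[7] = abrawallaby$abracad
  rot[8] = brawallaby$abracada
  rot[9] = rawallaby$abracadab
  rot[10] = awallaby$abracadabr
  rot[11] = wallaby$abracadabra
  rot[12] = allaby$abracadabraw
  rot[13] = llaby$abracadabrawa
  rot[14] = laby$abracadabrawal
  rot[15] = aby$abracadabrawall
  rot[16] = by$abracadabrawalla
  rot[17] = y$abracadabrawallab
  rot[18] = $abracadabrawallaby
Sorted (with $ < everything):
  sorted[0] = $abracadabrawallaby
  sorted[1] = abracadabrawallaby$
  sorted[2] = abrawallaby$abracad
  sorted[3] = aby$abracadabrawall
  sorted[4] = acadabrawallaby$abr
  sorted[5] = adabrawallaby$abrac
  sorted[6] = allaby$abracadabraw
  sorted[7] = awallaby$abracadabr
  sorted[8] = bracadabrawallaby$a
  sorted[9] = brawallaby$abracada
  sorted[10] = by$abracadabrawalla
  sorted[11] = cadabrawallaby$abra
  sorted[12] = dabrawallaby$abraca
  sorted[13] = laby$abracadabrawal
  sorted[14] = llaby$abracadabrawa
  sorted[15] = racadabrawallaby$ab
  sorted[16] = rawallaby$abracadab
  sorted[17] = wallaby$abracadabra
  sorted[18] = y$abracadabrawallab
sorted[14] = llaby$abracadabrawa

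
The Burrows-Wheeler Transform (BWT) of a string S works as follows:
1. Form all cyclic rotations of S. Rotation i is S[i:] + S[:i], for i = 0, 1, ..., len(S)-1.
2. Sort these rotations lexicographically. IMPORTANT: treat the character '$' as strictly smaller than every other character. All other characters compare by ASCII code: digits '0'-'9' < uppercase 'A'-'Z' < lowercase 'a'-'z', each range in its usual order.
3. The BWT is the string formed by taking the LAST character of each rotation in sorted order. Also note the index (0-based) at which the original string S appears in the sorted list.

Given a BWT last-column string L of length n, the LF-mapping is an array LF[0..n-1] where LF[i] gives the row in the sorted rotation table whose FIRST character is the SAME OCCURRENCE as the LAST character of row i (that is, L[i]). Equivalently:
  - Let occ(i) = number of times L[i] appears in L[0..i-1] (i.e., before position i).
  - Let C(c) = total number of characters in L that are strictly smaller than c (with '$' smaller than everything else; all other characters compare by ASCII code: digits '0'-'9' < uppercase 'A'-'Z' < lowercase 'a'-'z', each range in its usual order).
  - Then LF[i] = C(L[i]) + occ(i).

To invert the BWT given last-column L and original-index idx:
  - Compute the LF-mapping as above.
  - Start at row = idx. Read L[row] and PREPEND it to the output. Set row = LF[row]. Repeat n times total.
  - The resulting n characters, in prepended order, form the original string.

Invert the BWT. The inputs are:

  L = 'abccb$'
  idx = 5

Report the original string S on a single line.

Answer: cbcba$

Derivation:
LF mapping: 1 2 4 5 3 0
Walk LF starting at row 5, prepending L[row]:
  step 1: row=5, L[5]='$', prepend. Next row=LF[5]=0
  step 2: row=0, L[0]='a', prepend. Next row=LF[0]=1
  step 3: row=1, L[1]='b', prepend. Next row=LF[1]=2
  step 4: row=2, L[2]='c', prepend. Next row=LF[2]=4
  step 5: row=4, L[4]='b', prepend. Next row=LF[4]=3
  step 6: row=3, L[3]='c', prepend. Next row=LF[3]=5
Reversed output: cbcba$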